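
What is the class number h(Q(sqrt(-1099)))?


K = Q(sqrt(-1099)). d mod 4 = 1, so D = disc(K) = d = -1099
h(K) equals the number of primitive reduced positive-definite forms (a, b, c) = a*x^2 + b*x*y + c*y^2 with b^2 - 4ac = D,
where reduced means |b| <= a <= c, with b >= 0 whenever |b| = a or a = c, and primitive means gcd(a, b, c) = 1.
Reduced forces 3a^2 <= |D| = 1099, so 1 <= a <= 19; b must have the parity of D, and c = (b^2 - D)/(4a) must be an integer >= a.
Enumerate a = 1..19, b in [-a, a]:
  a=1: (1, 1, 275)  [1]
  a=2..4: none
  a=5: (5, -1, 55), (5, 1, 55)  [2]
  a=6: none
  a=7: (7, 7, 41)  [1]
  a=8..10: none
  a=11: (11, -1, 25), (11, 1, 25)  [2]
  a=12..19: none
Total reduced forms: 1 + 2 + 1 + 2 = 6
h = 6

6


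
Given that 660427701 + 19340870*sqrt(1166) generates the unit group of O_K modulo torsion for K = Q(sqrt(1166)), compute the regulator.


epsilon = 660427701 + 19340870*sqrt(1166)
= 1.3209e+09
R = ln(1.3209e+09)
= 21.0015

21.0015


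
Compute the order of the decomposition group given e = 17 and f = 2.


|D_P| = e * f
= 17 * 2
= 34

34


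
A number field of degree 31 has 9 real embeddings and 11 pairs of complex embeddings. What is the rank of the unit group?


By Dirichlet's unit theorem:
rank = r1 + r2 - 1
= 9 + 11 - 1
= 19

19


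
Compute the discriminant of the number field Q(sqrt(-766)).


For K = Q(sqrt(d)) with d squarefree: disc(K) = d if d = 1 mod 4, and disc(K) = 4d if d = 2 or 3 mod 4.
Here d = -766, and d mod 4 = 2.
d = 2 mod 4, not 1 (O_K = Z[sqrt(d)]), so disc(K) = 4d = 4 * (-766) = -3064

-3064


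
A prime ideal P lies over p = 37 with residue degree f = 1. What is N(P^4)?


N(P^a) = p^(a*f)
= 37^(4*1)
= 37^4
= 1874161

1874161


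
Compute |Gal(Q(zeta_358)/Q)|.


|Gal(Q(zeta_358)/Q)| = phi(358)
= 178

178


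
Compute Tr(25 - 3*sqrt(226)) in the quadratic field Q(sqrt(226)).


Tr(a + b*sqrt(d)) = (a + b*sqrt(d)) + (a - b*sqrt(d)) = 2a
= 2 * (25)
= 50

50


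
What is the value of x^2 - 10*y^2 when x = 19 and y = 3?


x^2 - d*y^2
= 19^2 - 10*3^2
= 361 - 90
= 271

271


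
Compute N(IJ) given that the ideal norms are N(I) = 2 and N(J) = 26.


N(IJ) = N(I) * N(J)
= 2 * 26
= 52

52


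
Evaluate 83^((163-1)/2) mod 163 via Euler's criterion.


p = 163 is prime and the exponent is (p-1)/2 = 81, so by Euler's criterion 83^81 = (83/163) = +1 or -1 mod 163.
Compute by square-and-multiply:
  81 = 64 + 16 + 1 (binary 1010001)
  Repeated squaring mod 163: 83^1 = 83, 83^2 = 43, 83^4 = 56, 83^8 = 39, 83^16 = 54, 83^32 = 145, 83^64 = 161
  83^81 = 83^64 * 83^16 * 83^1 = 161 * 54 * 83 mod 163
    161 * 54 = 8694 = 55 mod 163
    55 * 83 = 4565 = 1 mod 163
  83^81 = 1 mod 163
Result 1: 83 is a quadratic residue mod 163.
83^81 mod 163 = 1

1


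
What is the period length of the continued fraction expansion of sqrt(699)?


Run the CF algorithm for sqrt(699).
a_0 = floor(sqrt(699)) = 26; set m_0=0, q_0=1.
Recurrence: m' = q*a - m,  q' = (d - m'^2)/q,  a' = floor((a_0 + m')/q').
  step 1: m=26, q=23, a=2
  step 2: m=20, q=13, a=3
  step 3: m=19, q=26, a=1
  step 4: m=7, q=25, a=1
  step 5: m=18, q=15, a=2
  step 6: m=12, q=37, a=1
  step 7: m=25, q=2, a=25
  step 8: m=25, q=37, a=1
  step 9: m=12, q=15, a=2
  step 10: m=18, q=25, a=1
  step 11: m=7, q=26, a=1
  step 12: m=19, q=13, a=3
  step 13: m=20, q=23, a=2
  step 14: m=26, q=1, a=52
a_14 = 2*a_0 = 52, so the period closes here.
sqrt(699) = [26; 2, 3, 1, 1, 2, 1, 25, 1, 2, 1, 1, 3, 2, 52]
Period length = 14

14


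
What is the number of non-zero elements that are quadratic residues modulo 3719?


For prime p, the number of non-zero quadratic residues is (p-1)/2.
= (3719-1)/2
= 1859

1859


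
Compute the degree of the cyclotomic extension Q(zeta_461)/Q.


The degree equals Euler's totient phi(461).
461 = 461
phi(461) = 460

460


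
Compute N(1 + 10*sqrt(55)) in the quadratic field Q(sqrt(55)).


N(a + b*sqrt(d)) = a^2 - d*b^2
= (1)^2 - (55)*(10)^2
= 1 - 5500
= -5499

-5499


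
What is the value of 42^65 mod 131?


p = 131 is prime and the exponent is (p-1)/2 = 65, so by Euler's criterion 42^65 = (42/131) = +1 or -1 mod 131.
Compute by square-and-multiply:
  65 = 64 + 1 (binary 1000001)
  Repeated squaring mod 131: 42^1 = 42, 42^2 = 61, 42^4 = 53, 42^8 = 58, 42^16 = 89, 42^32 = 61, 42^64 = 53
  42^65 = 42^64 * 42^1 = 53 * 42 mod 131
    53 * 42 = 2226 = 130 mod 131
  42^65 = 130 mod 131
Result 130 = p - 1 = -1 mod 131: 42 is a quadratic non-residue mod 131. As a residue in [0, p-1] the value is 130.
42^65 mod 131 = 130

130


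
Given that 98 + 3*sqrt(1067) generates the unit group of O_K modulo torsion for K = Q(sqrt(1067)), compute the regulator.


epsilon = 98 + 3*sqrt(1067)
= 195.9949
R = ln(195.9949)
= 5.2781

5.2781


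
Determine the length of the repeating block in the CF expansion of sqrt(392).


Run the CF algorithm for sqrt(392).
a_0 = floor(sqrt(392)) = 19; set m_0=0, q_0=1.
Recurrence: m' = q*a - m,  q' = (d - m'^2)/q,  a' = floor((a_0 + m')/q').
  step 1: m=19, q=31, a=1
  step 2: m=12, q=8, a=3
  step 3: m=12, q=31, a=1
  step 4: m=19, q=1, a=38
a_4 = 2*a_0 = 38, so the period closes here.
sqrt(392) = [19; 1, 3, 1, 38]
Period length = 4

4


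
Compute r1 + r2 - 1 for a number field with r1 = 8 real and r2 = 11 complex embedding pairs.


By Dirichlet's unit theorem:
rank = r1 + r2 - 1
= 8 + 11 - 1
= 18

18


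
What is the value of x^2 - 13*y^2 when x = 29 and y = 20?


x^2 - d*y^2
= 29^2 - 13*20^2
= 841 - 5200
= -4359

-4359


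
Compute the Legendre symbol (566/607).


p = 607 is prime, so compute (566/607) with the reciprocity algorithm (Jacobi-symbol steps: pull out 2s via (2/n), flip via reciprocity, reduce):
  pull out 2: (2/607) = +1  (since 607 mod 8 = 7)
  reciprocity: (283/607) -> -(607/283)
  reduce: (41/283)
  reciprocity: (41/283) -> +(283/41)
  reduce: (37/41)
  reciprocity: (37/41) -> +(41/37)
  reduce: (4/37)
  pull out 2: (2/37) = -1  (since 37 mod 8 = 5)
  pull out 2: (2/37) = -1  (since 37 mod 8 = 5)
  (1/37) = 1
Product of signs = -1
(566/607) = -1

-1


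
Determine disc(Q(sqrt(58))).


For K = Q(sqrt(d)) with d squarefree: disc(K) = d if d = 1 mod 4, and disc(K) = 4d if d = 2 or 3 mod 4.
Here d = 58, and d mod 4 = 2.
d = 2 mod 4, not 1 (O_K = Z[sqrt(d)]), so disc(K) = 4d = 4 * (58) = 232

232


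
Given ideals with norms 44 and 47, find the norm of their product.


N(IJ) = N(I) * N(J)
= 44 * 47
= 2068

2068


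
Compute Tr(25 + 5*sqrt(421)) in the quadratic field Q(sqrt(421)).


Tr(a + b*sqrt(d)) = (a + b*sqrt(d)) + (a - b*sqrt(d)) = 2a
= 2 * (25)
= 50

50


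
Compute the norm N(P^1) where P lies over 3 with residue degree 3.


N(P^a) = p^(a*f)
= 3^(1*3)
= 3^3
= 27

27


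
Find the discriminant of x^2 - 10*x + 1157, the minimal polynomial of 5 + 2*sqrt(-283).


The element 5 + 2*sqrt(-283) has minimal polynomial:
x^2 - 10*x + 1157
Discriminant = (-10)^2 - 4*(1157)
= 100 - 4628
= -4528

-4528


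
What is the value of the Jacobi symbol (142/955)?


Compute (142/955) via quadratic reciprocity:
  pull out 2: (2/955) = -1  (since 955 mod 8 = 3)
  reciprocity: (71/955) -> -(955/71)
  reduce: (32/71)
  pull out 2: (2/71) = +1  (since 71 mod 8 = 7)
  pull out 2: (2/71) = +1  (since 71 mod 8 = 7)
  pull out 2: (2/71) = +1  (since 71 mod 8 = 7)
  pull out 2: (2/71) = +1  (since 71 mod 8 = 7)
  pull out 2: (2/71) = +1  (since 71 mod 8 = 7)
  (1/71) = 1
Product of signs = 1

1


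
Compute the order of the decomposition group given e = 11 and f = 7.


|D_P| = e * f
= 11 * 7
= 77

77


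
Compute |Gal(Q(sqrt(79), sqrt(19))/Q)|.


The 2 square roots of distinct primes are multiplicatively independent over Q,
so [K:Q] = 2^2 and Gal(K/Q) is isomorphic to (Z/2Z)^2.
|Gal| = 2^2 = 4

4


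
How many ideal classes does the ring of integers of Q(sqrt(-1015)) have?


K = Q(sqrt(-1015)). d mod 4 = 1, so D = disc(K) = d = -1015
h(K) equals the number of primitive reduced positive-definite forms (a, b, c) = a*x^2 + b*x*y + c*y^2 with b^2 - 4ac = D,
where reduced means |b| <= a <= c, with b >= 0 whenever |b| = a or a = c, and primitive means gcd(a, b, c) = 1.
Reduced forces 3a^2 <= |D| = 1015, so 1 <= a <= 18; b must have the parity of D, and c = (b^2 - D)/(4a) must be an integer >= a.
Enumerate a = 1..18, b in [-a, a]:
  a=1: (1, 1, 254)  [1]
  a=2: (2, -1, 127), (2, 1, 127)  [2]
  a=3: none
  a=4: (4, -3, 64), (4, 3, 64)  [2]
  a=5: (5, 5, 52)  [1]
  a=6: none
  a=7: (7, 7, 38)  [1]
  a=8: (8, -3, 32), (8, 3, 32)  [2]
  a=9: none
  a=10: (10, -5, 26), (10, 5, 26)  [2]
  a=11..12: none
  a=13: (13, -5, 20), (13, 5, 20)  [2]
  a=14: (14, -7, 19), (14, 7, 19)  [2]
  a=15: none
  a=16: (16, 3, 16)  [1]
  a=17..18: none
Total reduced forms: 1 + 2 + 2 + 1 + 1 + 2 + 2 + 2 + 2 + 1 = 16
h = 16

16


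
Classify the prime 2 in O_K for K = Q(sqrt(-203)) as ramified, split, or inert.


K = Q(sqrt(-203)). Since d mod 4 = 1, disc(K) = -203.
Check p | disc: -203 mod 2 = 1.
p=2 does not divide disc (d is 1 mod 4). 2 splits iff d = 1 mod 8.
d mod 8 = 5, so (d/2) = -1.
(d/p) = -1, so p is inert: (p) stays prime with e=1, f=2, g=1.
Therefore p is inert.

inert


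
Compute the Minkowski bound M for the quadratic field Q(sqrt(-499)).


d = -499, d mod 4 = 1, so disc(K) = d = -499; |disc(K)| = 499
Imaginary quadratic field, so n = 2, s = r2 = 1, r1 = 0
M = (n!/n^n) * (4/pi)^s * sqrt(|disc(K)|) = (2!/2^2) * (4/pi)^1 * sqrt(499)
= 0.5 * 1.273240 * 22.338308
= 14.2210

14.2210


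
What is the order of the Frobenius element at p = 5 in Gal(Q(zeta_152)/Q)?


The Frobenius at p in Gal(Q(zeta_n)/Q) = (Z/nZ)* is the class of p, so its order is ord_152(5), the smallest k >= 1 with 5^k = 1 mod 152.
n = 152 = 2^3 * 19, phi(152) = 72; the order divides phi(n).
Divisors of 72: 1, 2, 3, 4, 6, 8, 9, 12, 18, 24, 36, 72
Repeated squaring mod 152: 5^1 = 5, 5^2 = 25, 5^4 = 17, 5^8 = 137, 5^16 = 73, 5^32 = 9, 5^64 = 81
Test divisors in increasing order:
  k=1: 5^1 = 5 mod 152
  k=2: 5^2 = 25 mod 152
  k=3: 5^3 = 25 * 5 = 125 mod 152
  k=4: 5^4 = 17 mod 152
  k=6: 5^6 = 17 * 25 = 121 mod 152
  k=8: 5^8 = 137 mod 152
  k=9: 5^9 = 137 * 5 = 77 mod 152
  k=12: 5^12 = 137 * 17 = 49 mod 152
  k=18: 5^18 = 73 * 25 = 1 mod 152  <- first divisor giving 1
Order = 18

18


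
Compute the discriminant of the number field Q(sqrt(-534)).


For K = Q(sqrt(d)) with d squarefree: disc(K) = d if d = 1 mod 4, and disc(K) = 4d if d = 2 or 3 mod 4.
Here d = -534, and d mod 4 = 2.
d = 2 mod 4, not 1 (O_K = Z[sqrt(d)]), so disc(K) = 4d = 4 * (-534) = -2136

-2136


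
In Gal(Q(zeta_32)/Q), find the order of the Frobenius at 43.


The Frobenius at p in Gal(Q(zeta_n)/Q) = (Z/nZ)* is the class of p, so its order is ord_32(43), the smallest k >= 1 with 43^k = 1 mod 32.
n = 32 = 2^5, phi(32) = 16; the order divides phi(n).
Divisors of 16: 1, 2, 4, 8, 16
Repeated squaring mod 32: 43^1 = 11, 43^2 = 25, 43^4 = 17, 43^8 = 1, 43^16 = 1
Test divisors in increasing order:
  k=1: 43^1 = 11 mod 32
  k=2: 43^2 = 25 mod 32
  k=4: 43^4 = 17 mod 32
  k=8: 43^8 = 1 mod 32  <- first divisor giving 1
Order = 8

8


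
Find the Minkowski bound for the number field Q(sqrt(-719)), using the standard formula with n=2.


d = -719, d mod 4 = 1, so disc(K) = d = -719; |disc(K)| = 719
Imaginary quadratic field, so n = 2, s = r2 = 1, r1 = 0
M = (n!/n^n) * (4/pi)^s * sqrt(|disc(K)|) = (2!/2^2) * (4/pi)^1 * sqrt(719)
= 0.5 * 1.273240 * 26.814175
= 17.0704

17.0704


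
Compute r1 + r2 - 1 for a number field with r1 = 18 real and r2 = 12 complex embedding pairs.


By Dirichlet's unit theorem:
rank = r1 + r2 - 1
= 18 + 12 - 1
= 29

29


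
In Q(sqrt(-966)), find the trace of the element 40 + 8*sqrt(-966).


Tr(a + b*sqrt(d)) = (a + b*sqrt(d)) + (a - b*sqrt(d)) = 2a
= 2 * (40)
= 80

80


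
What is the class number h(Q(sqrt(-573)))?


K = Q(sqrt(-573)). d mod 4 = 3, so D = disc(K) = 4d = -2292
h(K) equals the number of primitive reduced positive-definite forms (a, b, c) = a*x^2 + b*x*y + c*y^2 with b^2 - 4ac = D,
where reduced means |b| <= a <= c, with b >= 0 whenever |b| = a or a = c, and primitive means gcd(a, b, c) = 1.
Reduced forces 3a^2 <= |D| = 2292, so 1 <= a <= 27; b must have the parity of D, and c = (b^2 - D)/(4a) must be an integer >= a.
Enumerate a = 1..27, b in [-a, a]:
  a=1: (1, 0, 573)  [1]
  a=2: (2, 2, 287)  [1]
  a=3: (3, 0, 191)  [1]
  a=4..5: none
  a=6: (6, 6, 97)  [1]
  a=7: (7, -2, 82), (7, 2, 82)  [2]
  a=8..12: none
  a=13: (13, -10, 46), (13, 10, 46)  [2]
  a=14: (14, -2, 41), (14, 2, 41)  [2]
  a=15..18: none
  a=19: (19, -8, 31), (19, 8, 31)  [2]
  a=20: none
  a=21: (21, -12, 29), (21, 12, 29)  [2]
  a=22: none
  a=23: (23, -10, 26), (23, 10, 26)  [2]
  a=24..27: none
Total reduced forms: 1 + 1 + 1 + 1 + 2 + 2 + 2 + 2 + 2 + 2 = 16
h = 16

16


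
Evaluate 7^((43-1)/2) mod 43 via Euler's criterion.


p = 43 is prime and the exponent is (p-1)/2 = 21, so by Euler's criterion 7^21 = (7/43) = +1 or -1 mod 43.
Compute by square-and-multiply:
  21 = 16 + 4 + 1 (binary 10101)
  Repeated squaring mod 43: 7^1 = 7, 7^2 = 6, 7^4 = 36, 7^8 = 6, 7^16 = 36
  7^21 = 7^16 * 7^4 * 7^1 = 36 * 36 * 7 mod 43
    36 * 36 = 1296 = 6 mod 43
    6 * 7 = 42 = 42 mod 43
  7^21 = 42 mod 43
Result 42 = p - 1 = -1 mod 43: 7 is a quadratic non-residue mod 43. As a residue in [0, p-1] the value is 42.
7^21 mod 43 = 42

42


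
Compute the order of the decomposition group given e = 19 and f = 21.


|D_P| = e * f
= 19 * 21
= 399

399


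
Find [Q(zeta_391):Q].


The degree equals Euler's totient phi(391).
391 = 17 * 23
phi(391) = 352

352


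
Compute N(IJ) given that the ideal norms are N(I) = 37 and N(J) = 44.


N(IJ) = N(I) * N(J)
= 37 * 44
= 1628

1628


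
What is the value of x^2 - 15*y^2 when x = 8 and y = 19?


x^2 - d*y^2
= 8^2 - 15*19^2
= 64 - 5415
= -5351

-5351


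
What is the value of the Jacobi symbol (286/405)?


Compute (286/405) via quadratic reciprocity:
  pull out 2: (2/405) = -1  (since 405 mod 8 = 5)
  reciprocity: (143/405) -> +(405/143)
  reduce: (119/143)
  reciprocity: (119/143) -> -(143/119)
  reduce: (24/119)
  pull out 2: (2/119) = +1  (since 119 mod 8 = 7)
  pull out 2: (2/119) = +1  (since 119 mod 8 = 7)
  pull out 2: (2/119) = +1  (since 119 mod 8 = 7)
  reciprocity: (3/119) -> -(119/3)
  reduce: (2/3)
  pull out 2: (2/3) = -1  (since 3 mod 8 = 3)
  (1/3) = 1
Product of signs = 1

1


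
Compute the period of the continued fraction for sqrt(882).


Run the CF algorithm for sqrt(882).
a_0 = floor(sqrt(882)) = 29; set m_0=0, q_0=1.
Recurrence: m' = q*a - m,  q' = (d - m'^2)/q,  a' = floor((a_0 + m')/q').
  step 1: m=29, q=41, a=1
  step 2: m=12, q=18, a=2
  step 3: m=24, q=17, a=3
  step 4: m=27, q=9, a=6
  step 5: m=27, q=17, a=3
  step 6: m=24, q=18, a=2
  step 7: m=12, q=41, a=1
  step 8: m=29, q=1, a=58
a_8 = 2*a_0 = 58, so the period closes here.
sqrt(882) = [29; 1, 2, 3, 6, 3, 2, 1, 58]
Period length = 8

8


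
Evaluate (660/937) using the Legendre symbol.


p = 937 is prime, so compute (660/937) with the reciprocity algorithm (Jacobi-symbol steps: pull out 2s via (2/n), flip via reciprocity, reduce):
  pull out 2: (2/937) = +1  (since 937 mod 8 = 1)
  pull out 2: (2/937) = +1  (since 937 mod 8 = 1)
  reciprocity: (165/937) -> +(937/165)
  reduce: (112/165)
  pull out 2: (2/165) = -1  (since 165 mod 8 = 5)
  pull out 2: (2/165) = -1  (since 165 mod 8 = 5)
  pull out 2: (2/165) = -1  (since 165 mod 8 = 5)
  pull out 2: (2/165) = -1  (since 165 mod 8 = 5)
  reciprocity: (7/165) -> +(165/7)
  reduce: (4/7)
  pull out 2: (2/7) = +1  (since 7 mod 8 = 7)
  pull out 2: (2/7) = +1  (since 7 mod 8 = 7)
  (1/7) = 1
Product of signs = 1
(660/937) = 1

1


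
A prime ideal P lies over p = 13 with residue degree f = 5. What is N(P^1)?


N(P^a) = p^(a*f)
= 13^(1*5)
= 13^5
= 371293

371293


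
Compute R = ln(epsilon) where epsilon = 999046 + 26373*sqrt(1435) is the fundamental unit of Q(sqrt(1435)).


epsilon = 999046 + 26373*sqrt(1435)
= 1.9981e+06
R = ln(1.9981e+06)
= 14.5077

14.5077


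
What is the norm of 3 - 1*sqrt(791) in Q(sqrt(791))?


N(a + b*sqrt(d)) = a^2 - d*b^2
= (3)^2 - (791)*(-1)^2
= 9 - 791
= -782

-782


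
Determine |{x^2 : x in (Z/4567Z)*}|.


For prime p, the number of non-zero quadratic residues is (p-1)/2.
= (4567-1)/2
= 2283

2283


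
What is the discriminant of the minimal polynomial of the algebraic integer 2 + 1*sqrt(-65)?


The element 2 + 1*sqrt(-65) has minimal polynomial:
x^2 - 4*x + 69
Discriminant = (-4)^2 - 4*(69)
= 16 - 276
= -260

-260


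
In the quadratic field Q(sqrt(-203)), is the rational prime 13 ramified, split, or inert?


K = Q(sqrt(-203)). Since d mod 4 = 1, disc(K) = -203.
Check p | disc: -203 mod 13 = 5.
p does not divide disc. Compute Legendre symbol (d/p):
5^((13-1)/2) mod 13 = -1
(d/p) = -1, so p is inert: (p) stays prime with e=1, f=2, g=1.
Therefore p is inert.

inert


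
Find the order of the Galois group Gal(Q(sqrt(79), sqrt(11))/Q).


The 2 square roots of distinct primes are multiplicatively independent over Q,
so [K:Q] = 2^2 and Gal(K/Q) is isomorphic to (Z/2Z)^2.
|Gal| = 2^2 = 4

4


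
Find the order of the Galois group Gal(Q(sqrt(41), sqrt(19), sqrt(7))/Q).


The 3 square roots of distinct primes are multiplicatively independent over Q,
so [K:Q] = 2^3 and Gal(K/Q) is isomorphic to (Z/2Z)^3.
|Gal| = 2^3 = 8

8


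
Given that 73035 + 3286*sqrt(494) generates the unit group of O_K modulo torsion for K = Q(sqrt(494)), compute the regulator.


epsilon = 73035 + 3286*sqrt(494)
= 146070.0000
R = ln(146070.0000)
= 11.8918

11.8918


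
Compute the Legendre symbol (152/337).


p = 337 is prime, so compute (152/337) with the reciprocity algorithm (Jacobi-symbol steps: pull out 2s via (2/n), flip via reciprocity, reduce):
  pull out 2: (2/337) = +1  (since 337 mod 8 = 1)
  pull out 2: (2/337) = +1  (since 337 mod 8 = 1)
  pull out 2: (2/337) = +1  (since 337 mod 8 = 1)
  reciprocity: (19/337) -> +(337/19)
  reduce: (14/19)
  pull out 2: (2/19) = -1  (since 19 mod 8 = 3)
  reciprocity: (7/19) -> -(19/7)
  reduce: (5/7)
  reciprocity: (5/7) -> +(7/5)
  reduce: (2/5)
  pull out 2: (2/5) = -1  (since 5 mod 8 = 5)
  (1/5) = 1
Product of signs = -1
(152/337) = -1

-1


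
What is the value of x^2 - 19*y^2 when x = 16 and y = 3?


x^2 - d*y^2
= 16^2 - 19*3^2
= 256 - 171
= 85

85


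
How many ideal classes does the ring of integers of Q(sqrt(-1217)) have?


K = Q(sqrt(-1217)). d mod 4 = 3, so D = disc(K) = 4d = -4868
h(K) equals the number of primitive reduced positive-definite forms (a, b, c) = a*x^2 + b*x*y + c*y^2 with b^2 - 4ac = D,
where reduced means |b| <= a <= c, with b >= 0 whenever |b| = a or a = c, and primitive means gcd(a, b, c) = 1.
Reduced forces 3a^2 <= |D| = 4868, so 1 <= a <= 40; b must have the parity of D, and c = (b^2 - D)/(4a) must be an integer >= a.
Enumerate a = 1..40, b in [-a, a]:
  a=1: (1, 0, 1217)  [1]
  a=2: (2, 2, 609)  [1]
  a=3: (3, -2, 406), (3, 2, 406)  [2]
  a=4..5: none
  a=6: (6, -2, 203), (6, 2, 203)  [2]
  a=7: (7, -2, 174), (7, 2, 174)  [2]
  a=8: none
  a=9: (9, -8, 137), (9, 8, 137)  [2]
  a=10: none
  a=11: (11, -4, 111), (11, 4, 111)  [2]
  a=12..13: none
  a=14: (14, -2, 87), (14, 2, 87)  [2]
  a=15..17: none
  a=18: (18, -10, 69), (18, 10, 69)  [2]
  a=19..20: none
  a=21: (21, -16, 61), (21, -2, 58), (21, 2, 58), (21, 16, 61)  [4]
  a=22: (22, -18, 59), (22, 18, 59)  [2]
  a=23: (23, -10, 54), (23, 10, 54)  [2]
  a=24..26: none
  a=27: (27, -10, 46), (27, 10, 46)  [2]
  a=28: none
  a=29: (29, -2, 42), (29, 2, 42)  [2]
  a=30..32: none
  a=33: (33, -26, 42), (33, -4, 37), (33, 4, 37), (33, 26, 42)  [4]
  a=34..40: none
Total reduced forms: 1 + 1 + 2 + 2 + 2 + 2 + 2 + 2 + 2 + 4 + 2 + 2 + 2 + 2 + 4 = 32
h = 32

32


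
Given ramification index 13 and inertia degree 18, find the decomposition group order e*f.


|D_P| = e * f
= 13 * 18
= 234

234


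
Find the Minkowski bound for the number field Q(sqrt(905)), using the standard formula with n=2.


d = 905, d mod 4 = 1, so disc(K) = d = 905; |disc(K)| = 905
Real quadratic field, so n = 2, s = r2 = 0, r1 = 2
M = (n!/n^n) * (4/pi)^s * sqrt(|disc(K)|) = (2!/2^2) * (4/pi)^0 * sqrt(905)
= 0.5 * 1.000000 * 30.083218
= 15.0416

15.0416


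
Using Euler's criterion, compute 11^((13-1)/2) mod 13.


p = 13 is prime and the exponent is (p-1)/2 = 6, so by Euler's criterion 11^6 = (11/13) = +1 or -1 mod 13.
Compute by square-and-multiply:
  6 = 4 + 2 (binary 110)
  Repeated squaring mod 13: 11^1 = 11, 11^2 = 4, 11^4 = 3
  11^6 = 11^4 * 11^2 = 3 * 4 mod 13
    3 * 4 = 12 = 12 mod 13
  11^6 = 12 mod 13
Result 12 = p - 1 = -1 mod 13: 11 is a quadratic non-residue mod 13. As a residue in [0, p-1] the value is 12.
11^6 mod 13 = 12

12


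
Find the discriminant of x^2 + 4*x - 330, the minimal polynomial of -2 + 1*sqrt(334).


The element -2 + 1*sqrt(334) has minimal polynomial:
x^2 + 4*x - 330
Discriminant = (4)^2 - 4*(-330)
= 16 + 1320
= 1336

1336


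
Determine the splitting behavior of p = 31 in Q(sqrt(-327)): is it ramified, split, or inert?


K = Q(sqrt(-327)). Since d mod 4 = 1, disc(K) = -327.
Check p | disc: -327 mod 31 = 14.
p does not divide disc. Compute Legendre symbol (d/p):
14^((31-1)/2) mod 31 = 1
(d/p) = 1, so p splits: (p) = P*P' with e=1, f=1, g=2.
Therefore p is split.

split


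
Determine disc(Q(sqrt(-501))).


For K = Q(sqrt(d)) with d squarefree: disc(K) = d if d = 1 mod 4, and disc(K) = 4d if d = 2 or 3 mod 4.
Here d = -501, and d mod 4 = 3.
d = 3 mod 4, not 1 (O_K = Z[sqrt(d)]), so disc(K) = 4d = 4 * (-501) = -2004

-2004


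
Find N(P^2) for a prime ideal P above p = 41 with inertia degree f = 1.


N(P^a) = p^(a*f)
= 41^(2*1)
= 41^2
= 1681

1681


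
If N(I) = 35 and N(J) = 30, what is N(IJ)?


N(IJ) = N(I) * N(J)
= 35 * 30
= 1050

1050


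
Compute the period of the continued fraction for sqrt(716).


Run the CF algorithm for sqrt(716).
a_0 = floor(sqrt(716)) = 26; set m_0=0, q_0=1.
Recurrence: m' = q*a - m,  q' = (d - m'^2)/q,  a' = floor((a_0 + m')/q').
  step 1: m=26, q=40, a=1
  step 2: m=14, q=13, a=3
  step 3: m=25, q=7, a=7
  step 4: m=24, q=20, a=2
  step 5: m=16, q=23, a=1
  step 6: m=7, q=29, a=1
  step 7: m=22, q=8, a=6
  step 8: m=26, q=5, a=10
  step 9: m=24, q=28, a=1
  step 10: m=4, q=25, a=1
  step 11: m=21, q=11, a=4
  step 12: m=23, q=17, a=2
  step 13: m=11, q=35, a=1
  step 14: m=24, q=4, a=12
  step 15: m=24, q=35, a=1
  step 16: m=11, q=17, a=2
  step 17: m=23, q=11, a=4
  step 18: m=21, q=25, a=1
  step 19: m=4, q=28, a=1
  step 20: m=24, q=5, a=10
  step 21: m=26, q=8, a=6
  step 22: m=22, q=29, a=1
  step 23: m=7, q=23, a=1
  step 24: m=16, q=20, a=2
  step 25: m=24, q=7, a=7
  step 26: m=25, q=13, a=3
  step 27: m=14, q=40, a=1
  step 28: m=26, q=1, a=52
a_28 = 2*a_0 = 52, so the period closes here.
sqrt(716) = [26; 1, 3, 7, 2, 1, 1, 6, 10, 1, 1, 4, 2, 1, 12, 1, 2, 4, 1, 1, 10, 6, 1, 1, 2, 7, 3, 1, 52]
Period length = 28

28


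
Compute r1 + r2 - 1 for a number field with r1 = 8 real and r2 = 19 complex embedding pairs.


By Dirichlet's unit theorem:
rank = r1 + r2 - 1
= 8 + 19 - 1
= 26

26


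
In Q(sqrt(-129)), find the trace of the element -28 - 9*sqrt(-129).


Tr(a + b*sqrt(d)) = (a + b*sqrt(d)) + (a - b*sqrt(d)) = 2a
= 2 * (-28)
= -56

-56


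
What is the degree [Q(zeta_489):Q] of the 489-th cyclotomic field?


The degree equals Euler's totient phi(489).
489 = 3 * 163
phi(489) = 324

324


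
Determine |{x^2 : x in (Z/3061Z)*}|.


For prime p, the number of non-zero quadratic residues is (p-1)/2.
= (3061-1)/2
= 1530

1530


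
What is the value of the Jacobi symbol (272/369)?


Compute (272/369) via quadratic reciprocity:
  pull out 2: (2/369) = +1  (since 369 mod 8 = 1)
  pull out 2: (2/369) = +1  (since 369 mod 8 = 1)
  pull out 2: (2/369) = +1  (since 369 mod 8 = 1)
  pull out 2: (2/369) = +1  (since 369 mod 8 = 1)
  reciprocity: (17/369) -> +(369/17)
  reduce: (12/17)
  pull out 2: (2/17) = +1  (since 17 mod 8 = 1)
  pull out 2: (2/17) = +1  (since 17 mod 8 = 1)
  reciprocity: (3/17) -> +(17/3)
  reduce: (2/3)
  pull out 2: (2/3) = -1  (since 3 mod 8 = 3)
  (1/3) = 1
Product of signs = -1

-1


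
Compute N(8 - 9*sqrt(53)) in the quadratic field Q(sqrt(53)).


N(a + b*sqrt(d)) = a^2 - d*b^2
= (8)^2 - (53)*(-9)^2
= 64 - 4293
= -4229

-4229


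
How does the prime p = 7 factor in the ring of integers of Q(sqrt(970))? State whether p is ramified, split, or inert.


K = Q(sqrt(970)). Since d mod 4 = 2, disc(K) = 3880.
Check p | disc: 3880 mod 7 = 2.
p does not divide disc. Compute Legendre symbol (d/p):
4^((7-1)/2) mod 7 = 1
(d/p) = 1, so p splits: (p) = P*P' with e=1, f=1, g=2.
Therefore p is split.

split


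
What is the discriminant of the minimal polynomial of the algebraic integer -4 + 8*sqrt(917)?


The element -4 + 8*sqrt(917) has minimal polynomial:
x^2 + 8*x - 58672
Discriminant = (8)^2 - 4*(-58672)
= 64 + 234688
= 234752

234752


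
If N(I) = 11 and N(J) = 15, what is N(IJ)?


N(IJ) = N(I) * N(J)
= 11 * 15
= 165

165


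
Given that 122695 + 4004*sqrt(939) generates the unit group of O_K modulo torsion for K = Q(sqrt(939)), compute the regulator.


epsilon = 122695 + 4004*sqrt(939)
= 245390.0000
R = ln(245390.0000)
= 12.4106

12.4106


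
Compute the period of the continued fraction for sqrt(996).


Run the CF algorithm for sqrt(996).
a_0 = floor(sqrt(996)) = 31; set m_0=0, q_0=1.
Recurrence: m' = q*a - m,  q' = (d - m'^2)/q,  a' = floor((a_0 + m')/q').
  step 1: m=31, q=35, a=1
  step 2: m=4, q=28, a=1
  step 3: m=24, q=15, a=3
  step 4: m=21, q=37, a=1
  step 5: m=16, q=20, a=2
  step 6: m=24, q=21, a=2
  step 7: m=18, q=32, a=1
  step 8: m=14, q=25, a=1
  step 9: m=11, q=35, a=1
  step 10: m=24, q=12, a=4
  step 11: m=24, q=35, a=1
  step 12: m=11, q=25, a=1
  step 13: m=14, q=32, a=1
  step 14: m=18, q=21, a=2
  step 15: m=24, q=20, a=2
  step 16: m=16, q=37, a=1
  step 17: m=21, q=15, a=3
  step 18: m=24, q=28, a=1
  step 19: m=4, q=35, a=1
  step 20: m=31, q=1, a=62
a_20 = 2*a_0 = 62, so the period closes here.
sqrt(996) = [31; 1, 1, 3, 1, 2, 2, 1, 1, 1, 4, 1, 1, 1, 2, 2, 1, 3, 1, 1, 62]
Period length = 20

20


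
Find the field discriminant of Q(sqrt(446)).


For K = Q(sqrt(d)) with d squarefree: disc(K) = d if d = 1 mod 4, and disc(K) = 4d if d = 2 or 3 mod 4.
Here d = 446, and d mod 4 = 2.
d = 2 mod 4, not 1 (O_K = Z[sqrt(d)]), so disc(K) = 4d = 4 * (446) = 1784

1784


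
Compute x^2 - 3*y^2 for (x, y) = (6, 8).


x^2 - d*y^2
= 6^2 - 3*8^2
= 36 - 192
= -156

-156


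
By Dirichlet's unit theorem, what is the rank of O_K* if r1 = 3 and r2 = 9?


By Dirichlet's unit theorem:
rank = r1 + r2 - 1
= 3 + 9 - 1
= 11

11


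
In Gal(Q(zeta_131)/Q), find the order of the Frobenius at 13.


The Frobenius at p in Gal(Q(zeta_n)/Q) = (Z/nZ)* is the class of p, so its order is ord_131(13), the smallest k >= 1 with 13^k = 1 mod 131.
n = 131 = 131, phi(131) = 130; the order divides phi(n).
Divisors of 130: 1, 2, 5, 10, 13, 26, 65, 130
Repeated squaring mod 131: 13^1 = 13, 13^2 = 38, 13^4 = 3, 13^8 = 9, 13^16 = 81, 13^32 = 11, 13^64 = 121, 13^128 = 100
Test divisors in increasing order:
  k=1: 13^1 = 13 mod 131
  k=2: 13^2 = 38 mod 131
  k=5: 13^5 = 3 * 13 = 39 mod 131
  k=10: 13^10 = 9 * 38 = 80 mod 131
  k=13: 13^13 = 9 * 3 * 13 = 89 mod 131
  k=26: 13^26 = 81 * 9 * 38 = 61 mod 131
  k=65: 13^65 = 121 * 13 = 1 mod 131  <- first divisor giving 1
Order = 65

65


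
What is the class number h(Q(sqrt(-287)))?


K = Q(sqrt(-287)). d mod 4 = 1, so D = disc(K) = d = -287
h(K) equals the number of primitive reduced positive-definite forms (a, b, c) = a*x^2 + b*x*y + c*y^2 with b^2 - 4ac = D,
where reduced means |b| <= a <= c, with b >= 0 whenever |b| = a or a = c, and primitive means gcd(a, b, c) = 1.
Reduced forces 3a^2 <= |D| = 287, so 1 <= a <= 9; b must have the parity of D, and c = (b^2 - D)/(4a) must be an integer >= a.
Enumerate a = 1..9, b in [-a, a]:
  a=1: (1, 1, 72)  [1]
  a=2: (2, -1, 36), (2, 1, 36)  [2]
  a=3: (3, -1, 24), (3, 1, 24)  [2]
  a=4: (4, -1, 18), (4, 1, 18)  [2]
  a=5: none
  a=6: (6, -5, 13), (6, -1, 12), (6, 1, 12), (6, 5, 13)  [4]
  a=7: (7, 7, 12)  [1]
  a=8: (8, -1, 9), (8, 1, 9)  [2]
  a=9: none
Total reduced forms: 1 + 2 + 2 + 2 + 4 + 1 + 2 = 14
h = 14

14


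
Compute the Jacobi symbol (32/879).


Compute (32/879) via quadratic reciprocity:
  pull out 2: (2/879) = +1  (since 879 mod 8 = 7)
  pull out 2: (2/879) = +1  (since 879 mod 8 = 7)
  pull out 2: (2/879) = +1  (since 879 mod 8 = 7)
  pull out 2: (2/879) = +1  (since 879 mod 8 = 7)
  pull out 2: (2/879) = +1  (since 879 mod 8 = 7)
  (1/879) = 1
Product of signs = 1

1


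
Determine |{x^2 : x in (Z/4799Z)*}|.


For prime p, the number of non-zero quadratic residues is (p-1)/2.
= (4799-1)/2
= 2399

2399


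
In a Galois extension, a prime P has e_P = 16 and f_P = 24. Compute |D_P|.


|D_P| = e * f
= 16 * 24
= 384

384


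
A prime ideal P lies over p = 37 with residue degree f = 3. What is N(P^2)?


N(P^a) = p^(a*f)
= 37^(2*3)
= 37^6
= 2565726409

2565726409


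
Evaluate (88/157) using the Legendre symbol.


p = 157 is prime, so compute (88/157) with the reciprocity algorithm (Jacobi-symbol steps: pull out 2s via (2/n), flip via reciprocity, reduce):
  pull out 2: (2/157) = -1  (since 157 mod 8 = 5)
  pull out 2: (2/157) = -1  (since 157 mod 8 = 5)
  pull out 2: (2/157) = -1  (since 157 mod 8 = 5)
  reciprocity: (11/157) -> +(157/11)
  reduce: (3/11)
  reciprocity: (3/11) -> -(11/3)
  reduce: (2/3)
  pull out 2: (2/3) = -1  (since 3 mod 8 = 3)
  (1/3) = 1
Product of signs = -1
(88/157) = -1

-1


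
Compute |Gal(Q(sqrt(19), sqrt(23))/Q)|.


The 2 square roots of distinct primes are multiplicatively independent over Q,
so [K:Q] = 2^2 and Gal(K/Q) is isomorphic to (Z/2Z)^2.
|Gal| = 2^2 = 4

4


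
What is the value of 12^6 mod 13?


p = 13 is prime and the exponent is (p-1)/2 = 6, so by Euler's criterion 12^6 = (12/13) = +1 or -1 mod 13.
Compute by square-and-multiply:
  6 = 4 + 2 (binary 110)
  Repeated squaring mod 13: 12^1 = 12, 12^2 = 1, 12^4 = 1
  12^6 = 12^4 * 12^2 = 1 * 1 mod 13
    1 * 1 = 1 = 1 mod 13
  12^6 = 1 mod 13
Result 1: 12 is a quadratic residue mod 13.
12^6 mod 13 = 1

1


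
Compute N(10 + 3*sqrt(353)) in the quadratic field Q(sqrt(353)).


N(a + b*sqrt(d)) = a^2 - d*b^2
= (10)^2 - (353)*(3)^2
= 100 - 3177
= -3077

-3077


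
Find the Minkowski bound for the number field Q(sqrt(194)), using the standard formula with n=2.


d = 194, d mod 4 = 2, so disc(K) = 4d = 776; |disc(K)| = 776
Real quadratic field, so n = 2, s = r2 = 0, r1 = 2
M = (n!/n^n) * (4/pi)^s * sqrt(|disc(K)|) = (2!/2^2) * (4/pi)^0 * sqrt(776)
= 0.5 * 1.000000 * 27.856777
= 13.9284

13.9284


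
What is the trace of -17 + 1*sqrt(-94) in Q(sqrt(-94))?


Tr(a + b*sqrt(d)) = (a + b*sqrt(d)) + (a - b*sqrt(d)) = 2a
= 2 * (-17)
= -34

-34


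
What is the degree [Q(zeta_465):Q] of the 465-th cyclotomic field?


The degree equals Euler's totient phi(465).
465 = 3 * 5 * 31
phi(465) = 240

240


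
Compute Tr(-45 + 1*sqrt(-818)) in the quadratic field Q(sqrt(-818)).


Tr(a + b*sqrt(d)) = (a + b*sqrt(d)) + (a - b*sqrt(d)) = 2a
= 2 * (-45)
= -90

-90


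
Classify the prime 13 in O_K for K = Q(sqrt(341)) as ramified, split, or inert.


K = Q(sqrt(341)). Since d mod 4 = 1, disc(K) = 341.
Check p | disc: 341 mod 13 = 3.
p does not divide disc. Compute Legendre symbol (d/p):
3^((13-1)/2) mod 13 = 1
(d/p) = 1, so p splits: (p) = P*P' with e=1, f=1, g=2.
Therefore p is split.

split


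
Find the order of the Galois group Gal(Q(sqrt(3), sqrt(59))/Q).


The 2 square roots of distinct primes are multiplicatively independent over Q,
so [K:Q] = 2^2 and Gal(K/Q) is isomorphic to (Z/2Z)^2.
|Gal| = 2^2 = 4

4


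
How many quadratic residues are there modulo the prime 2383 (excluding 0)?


For prime p, the number of non-zero quadratic residues is (p-1)/2.
= (2383-1)/2
= 1191

1191


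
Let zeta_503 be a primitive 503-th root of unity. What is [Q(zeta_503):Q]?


The degree equals Euler's totient phi(503).
503 = 503
phi(503) = 502

502


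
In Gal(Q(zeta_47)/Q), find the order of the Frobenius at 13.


The Frobenius at p in Gal(Q(zeta_n)/Q) = (Z/nZ)* is the class of p, so its order is ord_47(13), the smallest k >= 1 with 13^k = 1 mod 47.
n = 47 = 47, phi(47) = 46; the order divides phi(n).
Divisors of 46: 1, 2, 23, 46
Repeated squaring mod 47: 13^1 = 13, 13^2 = 28, 13^4 = 32, 13^8 = 37, 13^16 = 6, 13^32 = 36
Test divisors in increasing order:
  k=1: 13^1 = 13 mod 47
  k=2: 13^2 = 28 mod 47
  k=23: 13^23 = 6 * 32 * 28 * 13 = 46 mod 47
  k=46: 13^46 = 36 * 37 * 32 * 28 = 1 mod 47  <- first divisor giving 1
Order = 46

46


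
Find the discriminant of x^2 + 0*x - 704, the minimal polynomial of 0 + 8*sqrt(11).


The element 0 + 8*sqrt(11) has minimal polynomial:
x^2 + 0*x - 704
Discriminant = (0)^2 - 4*(-704)
= 0 + 2816
= 2816

2816


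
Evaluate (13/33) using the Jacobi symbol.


Compute (13/33) via quadratic reciprocity:
  reciprocity: (13/33) -> +(33/13)
  reduce: (7/13)
  reciprocity: (7/13) -> +(13/7)
  reduce: (6/7)
  pull out 2: (2/7) = +1  (since 7 mod 8 = 7)
  reciprocity: (3/7) -> -(7/3)
  reduce: (1/3)
  (1/3) = 1
Product of signs = -1

-1


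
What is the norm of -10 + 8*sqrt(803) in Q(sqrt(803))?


N(a + b*sqrt(d)) = a^2 - d*b^2
= (-10)^2 - (803)*(8)^2
= 100 - 51392
= -51292

-51292


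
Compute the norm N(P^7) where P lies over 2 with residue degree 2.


N(P^a) = p^(a*f)
= 2^(7*2)
= 2^14
= 16384

16384


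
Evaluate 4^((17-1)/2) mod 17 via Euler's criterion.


p = 17 is prime and the exponent is (p-1)/2 = 8, so by Euler's criterion 4^8 = (4/17) = +1 or -1 mod 17.
Compute by square-and-multiply:
  8 = 8 (binary 1000)
  Repeated squaring mod 17: 4^1 = 4, 4^2 = 16, 4^4 = 1, 4^8 = 1
  4^8 = 1 mod 17
Result 1: 4 is a quadratic residue mod 17.
4^8 mod 17 = 1

1


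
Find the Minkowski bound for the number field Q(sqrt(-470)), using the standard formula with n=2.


d = -470, d mod 4 = 2, so disc(K) = 4d = -1880; |disc(K)| = 1880
Imaginary quadratic field, so n = 2, s = r2 = 1, r1 = 0
M = (n!/n^n) * (4/pi)^s * sqrt(|disc(K)|) = (2!/2^2) * (4/pi)^1 * sqrt(1880)
= 0.5 * 1.273240 * 43.358967
= 27.6032

27.6032


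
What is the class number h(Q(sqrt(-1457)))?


K = Q(sqrt(-1457)). d mod 4 = 3, so D = disc(K) = 4d = -5828
h(K) equals the number of primitive reduced positive-definite forms (a, b, c) = a*x^2 + b*x*y + c*y^2 with b^2 - 4ac = D,
where reduced means |b| <= a <= c, with b >= 0 whenever |b| = a or a = c, and primitive means gcd(a, b, c) = 1.
Reduced forces 3a^2 <= |D| = 5828, so 1 <= a <= 44; b must have the parity of D, and c = (b^2 - D)/(4a) must be an integer >= a.
Enumerate a = 1..44, b in [-a, a]:
  a=1: (1, 0, 1457)  [1]
  a=2: (2, 2, 729)  [1]
  a=3: (3, -2, 486), (3, 2, 486)  [2]
  a=4..5: none
  a=6: (6, -2, 243), (6, 2, 243)  [2]
  a=7..8: none
  a=9: (9, -2, 162), (9, 2, 162)  [2]
  a=10..12: none
  a=13: (13, -10, 114), (13, 10, 114)  [2]
  a=14..17: none
  a=18: (18, -2, 81), (18, 2, 81)  [2]
  a=19: (19, -10, 78), (19, 10, 78)  [2]
  a=20..25: none
  a=26: (26, -10, 57), (26, 10, 57)  [2]
  a=27: (27, -2, 54), (27, 2, 54)  [2]
  a=28: none
  a=29: (29, -28, 57), (29, 28, 57)  [2]
  a=30: none
  a=31: (31, 0, 47)  [1]
  a=32..37: none
  a=38: (38, -10, 39), (38, 10, 39)  [2]
  a=39: (39, 16, 39)  [1]
  a=40..44: none
Total reduced forms: 1 + 1 + 2 + 2 + 2 + 2 + 2 + 2 + 2 + 2 + 2 + 1 + 2 + 1 = 24
h = 24

24


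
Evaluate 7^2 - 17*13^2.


x^2 - d*y^2
= 7^2 - 17*13^2
= 49 - 2873
= -2824

-2824


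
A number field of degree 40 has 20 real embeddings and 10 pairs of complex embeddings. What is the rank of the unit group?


By Dirichlet's unit theorem:
rank = r1 + r2 - 1
= 20 + 10 - 1
= 29

29


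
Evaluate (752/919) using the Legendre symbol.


p = 919 is prime, so compute (752/919) with the reciprocity algorithm (Jacobi-symbol steps: pull out 2s via (2/n), flip via reciprocity, reduce):
  pull out 2: (2/919) = +1  (since 919 mod 8 = 7)
  pull out 2: (2/919) = +1  (since 919 mod 8 = 7)
  pull out 2: (2/919) = +1  (since 919 mod 8 = 7)
  pull out 2: (2/919) = +1  (since 919 mod 8 = 7)
  reciprocity: (47/919) -> -(919/47)
  reduce: (26/47)
  pull out 2: (2/47) = +1  (since 47 mod 8 = 7)
  reciprocity: (13/47) -> +(47/13)
  reduce: (8/13)
  pull out 2: (2/13) = -1  (since 13 mod 8 = 5)
  pull out 2: (2/13) = -1  (since 13 mod 8 = 5)
  pull out 2: (2/13) = -1  (since 13 mod 8 = 5)
  (1/13) = 1
Product of signs = 1
(752/919) = 1

1


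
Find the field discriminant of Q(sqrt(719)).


For K = Q(sqrt(d)) with d squarefree: disc(K) = d if d = 1 mod 4, and disc(K) = 4d if d = 2 or 3 mod 4.
Here d = 719, and d mod 4 = 3.
d = 3 mod 4, not 1 (O_K = Z[sqrt(d)]), so disc(K) = 4d = 4 * (719) = 2876

2876


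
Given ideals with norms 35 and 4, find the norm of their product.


N(IJ) = N(I) * N(J)
= 35 * 4
= 140

140


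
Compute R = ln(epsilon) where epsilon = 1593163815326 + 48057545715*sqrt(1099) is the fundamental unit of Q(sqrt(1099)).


epsilon = 1593163815326 + 48057545715*sqrt(1099)
= 3.1863e+12
R = ln(3.1863e+12)
= 28.7899

28.7899


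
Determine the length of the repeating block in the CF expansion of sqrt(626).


Run the CF algorithm for sqrt(626).
a_0 = floor(sqrt(626)) = 25; set m_0=0, q_0=1.
Recurrence: m' = q*a - m,  q' = (d - m'^2)/q,  a' = floor((a_0 + m')/q').
  step 1: m=25, q=1, a=50
a_1 = 2*a_0 = 50, so the period closes here.
sqrt(626) = [25; 50]
Period length = 1

1


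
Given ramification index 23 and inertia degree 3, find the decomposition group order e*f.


|D_P| = e * f
= 23 * 3
= 69

69


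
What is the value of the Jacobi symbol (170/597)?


Compute (170/597) via quadratic reciprocity:
  pull out 2: (2/597) = -1  (since 597 mod 8 = 5)
  reciprocity: (85/597) -> +(597/85)
  reduce: (2/85)
  pull out 2: (2/85) = -1  (since 85 mod 8 = 5)
  (1/85) = 1
Product of signs = 1

1


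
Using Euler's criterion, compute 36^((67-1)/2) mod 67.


p = 67 is prime and the exponent is (p-1)/2 = 33, so by Euler's criterion 36^33 = (36/67) = +1 or -1 mod 67.
Compute by square-and-multiply:
  33 = 32 + 1 (binary 100001)
  Repeated squaring mod 67: 36^1 = 36, 36^2 = 23, 36^4 = 60, 36^8 = 49, 36^16 = 56, 36^32 = 54
  36^33 = 36^32 * 36^1 = 54 * 36 mod 67
    54 * 36 = 1944 = 1 mod 67
  36^33 = 1 mod 67
Result 1: 36 is a quadratic residue mod 67.
36^33 mod 67 = 1

1


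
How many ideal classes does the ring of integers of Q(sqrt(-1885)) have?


K = Q(sqrt(-1885)). d mod 4 = 3, so D = disc(K) = 4d = -7540
h(K) equals the number of primitive reduced positive-definite forms (a, b, c) = a*x^2 + b*x*y + c*y^2 with b^2 - 4ac = D,
where reduced means |b| <= a <= c, with b >= 0 whenever |b| = a or a = c, and primitive means gcd(a, b, c) = 1.
Reduced forces 3a^2 <= |D| = 7540, so 1 <= a <= 50; b must have the parity of D, and c = (b^2 - D)/(4a) must be an integer >= a.
Enumerate a = 1..50, b in [-a, a]:
  a=1: (1, 0, 1885)  [1]
  a=2: (2, 2, 943)  [1]
  a=3..4: none
  a=5: (5, 0, 377)  [1]
  a=6..9: none
  a=10: (10, 10, 191)  [1]
  a=11..12: none
  a=13: (13, 0, 145)  [1]
  a=14..16: none
  a=17: (17, -12, 113), (17, 12, 113)  [2]
  a=18..22: none
  a=23: (23, -2, 82), (23, 2, 82)  [2]
  a=24..25: none
  a=26: (26, 26, 79)  [1]
  a=27..28: none
  a=29: (29, 0, 65)  [1]
  a=30..33: none
  a=34: (34, -22, 59), (34, 22, 59)  [2]
  a=35..40: none
  a=41: (41, -2, 46), (41, 2, 46)  [2]
  a=42..46: none
  a=47: (47, 36, 47)  [1]
  a=48..50: none
Total reduced forms: 1 + 1 + 1 + 1 + 1 + 2 + 2 + 1 + 1 + 2 + 2 + 1 = 16
h = 16

16


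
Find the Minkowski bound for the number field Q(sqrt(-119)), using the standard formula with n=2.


d = -119, d mod 4 = 1, so disc(K) = d = -119; |disc(K)| = 119
Imaginary quadratic field, so n = 2, s = r2 = 1, r1 = 0
M = (n!/n^n) * (4/pi)^s * sqrt(|disc(K)|) = (2!/2^2) * (4/pi)^1 * sqrt(119)
= 0.5 * 1.273240 * 10.908712
= 6.9447

6.9447
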